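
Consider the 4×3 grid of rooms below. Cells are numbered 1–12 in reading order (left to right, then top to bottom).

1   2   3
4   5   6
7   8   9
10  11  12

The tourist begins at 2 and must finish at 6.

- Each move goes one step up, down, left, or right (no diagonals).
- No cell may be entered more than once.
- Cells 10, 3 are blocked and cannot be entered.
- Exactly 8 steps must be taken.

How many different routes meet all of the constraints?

3

Need simple routes of exactly 8 moves from 2 to 6 (Manhattan distance 2, so 3 moves are spent on a detour and 3 undoing it).
Enumerating: 2 5 4 7 8 11 12 9 6 | 2 1 4 7 8 11 12 9 6 | 2 1 4 5 8 11 12 9 6.
That gives 3 routes.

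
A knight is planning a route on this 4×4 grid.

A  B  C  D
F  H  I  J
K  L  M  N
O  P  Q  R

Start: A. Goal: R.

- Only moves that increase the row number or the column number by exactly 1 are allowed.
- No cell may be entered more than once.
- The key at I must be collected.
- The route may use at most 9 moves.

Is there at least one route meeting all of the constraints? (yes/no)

yes

One route that works: A → F → H → I → M → Q → R.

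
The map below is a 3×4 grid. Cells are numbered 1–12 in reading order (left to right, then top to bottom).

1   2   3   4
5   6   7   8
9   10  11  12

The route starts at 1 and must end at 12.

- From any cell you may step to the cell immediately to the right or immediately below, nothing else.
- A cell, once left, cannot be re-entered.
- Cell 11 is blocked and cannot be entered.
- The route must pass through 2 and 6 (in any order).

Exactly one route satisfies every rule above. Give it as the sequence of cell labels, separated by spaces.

1 2 6 7 8 12

Moves only go right or down, so the column and row indices never decrease.
Route from 1: right to 2, down to 6, 2× right (reaching 8), down to 12 — 5 moves in all.
Check: all required cells visited.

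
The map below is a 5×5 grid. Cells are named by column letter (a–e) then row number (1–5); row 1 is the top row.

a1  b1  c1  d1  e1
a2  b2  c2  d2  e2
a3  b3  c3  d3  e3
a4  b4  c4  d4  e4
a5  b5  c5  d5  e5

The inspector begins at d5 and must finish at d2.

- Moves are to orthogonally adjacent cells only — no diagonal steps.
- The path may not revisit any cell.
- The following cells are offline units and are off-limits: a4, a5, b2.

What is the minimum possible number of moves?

The Manhattan distance from d5 to d2 is |5−2| + |4−4| = 3, so at least 3 moves are needed.
A route of 3 moves achieves this: d5 → d4 → d3 → d2.
Since 3 matches the lower bound, it is optimal.

3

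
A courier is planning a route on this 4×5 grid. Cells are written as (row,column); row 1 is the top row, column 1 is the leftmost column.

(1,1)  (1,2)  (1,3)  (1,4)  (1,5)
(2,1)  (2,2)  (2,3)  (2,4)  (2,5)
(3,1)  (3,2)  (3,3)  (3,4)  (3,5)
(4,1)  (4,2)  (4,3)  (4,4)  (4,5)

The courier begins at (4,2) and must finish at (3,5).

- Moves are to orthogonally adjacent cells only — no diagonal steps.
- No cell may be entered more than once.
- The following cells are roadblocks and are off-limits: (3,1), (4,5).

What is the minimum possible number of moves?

4

The Manhattan distance from (4,2) to (3,5) is |4−3| + |2−5| = 4, so at least 4 moves are needed.
A route of 4 moves achieves this: (4,2) → (3,2) → (3,3) → (3,4) → (3,5).
Since 4 matches the lower bound, it is optimal.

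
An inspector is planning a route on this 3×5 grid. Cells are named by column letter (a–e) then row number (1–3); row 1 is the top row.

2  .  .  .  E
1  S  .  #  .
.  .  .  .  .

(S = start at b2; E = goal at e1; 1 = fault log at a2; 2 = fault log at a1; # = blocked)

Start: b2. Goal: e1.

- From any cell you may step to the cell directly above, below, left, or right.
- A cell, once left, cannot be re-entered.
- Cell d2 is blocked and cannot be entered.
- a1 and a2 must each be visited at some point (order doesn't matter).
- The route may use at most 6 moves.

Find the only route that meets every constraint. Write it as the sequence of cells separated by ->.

Any route must reach a1 and a2 and still end at e1 within 6 moves, so the order of the required stops is forced.
Route from b2: left 1 to a2, up 1 to a1, right 4 to e1 — 6 moves in all.
Check: all required cells visited; 6 ≤ 6 moves.

b2 -> a2 -> a1 -> b1 -> c1 -> d1 -> e1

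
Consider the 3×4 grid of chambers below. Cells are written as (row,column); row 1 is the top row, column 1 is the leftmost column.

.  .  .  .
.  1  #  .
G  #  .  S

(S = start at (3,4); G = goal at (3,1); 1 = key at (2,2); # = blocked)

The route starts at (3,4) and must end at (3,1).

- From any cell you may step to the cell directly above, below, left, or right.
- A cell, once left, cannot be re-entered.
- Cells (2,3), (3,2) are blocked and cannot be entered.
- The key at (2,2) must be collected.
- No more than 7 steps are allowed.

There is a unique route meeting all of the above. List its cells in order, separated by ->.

(3,4) -> (2,4) -> (1,4) -> (1,3) -> (1,2) -> (2,2) -> (2,1) -> (3,1)

The 7-move cap with required stops at (2,2) leaves no slack for detours.
Route from (3,4): 2× up (reaching (1,4)), 2× left (reaching (1,2)), down to (2,2), left to (2,1), down to (3,1) — 7 moves in all.
Check: all required cells visited; 7 ≤ 7 moves.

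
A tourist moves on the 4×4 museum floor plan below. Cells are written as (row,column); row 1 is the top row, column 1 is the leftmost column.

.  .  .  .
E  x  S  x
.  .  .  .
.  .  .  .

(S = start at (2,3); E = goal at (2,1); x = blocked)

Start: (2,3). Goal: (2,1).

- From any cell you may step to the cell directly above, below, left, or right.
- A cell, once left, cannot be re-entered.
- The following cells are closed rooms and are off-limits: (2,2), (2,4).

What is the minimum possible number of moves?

4

The Manhattan distance from (2,3) to (2,1) is |2−2| + |3−1| = 2, so at least 2 moves are needed.
That bound ignores the blocked cells. Measuring each leg by the fewest moves that actually steer around them ((2,3)→(2,1): 4) raises the lower bound to 4.
A route of 4 moves exists: (2,3) → (1,3) → (1,2) → (1,1) → (2,1).
Since 4 matches that lower bound, it is optimal.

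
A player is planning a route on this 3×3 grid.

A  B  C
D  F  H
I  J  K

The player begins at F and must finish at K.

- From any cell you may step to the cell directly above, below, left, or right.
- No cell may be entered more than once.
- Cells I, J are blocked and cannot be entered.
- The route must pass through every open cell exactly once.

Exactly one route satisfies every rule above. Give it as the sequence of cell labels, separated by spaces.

F D A B C H K

Need to visit all 7 open cells exactly once, starting at F and ending at K.
Route from F: left to D, up to A, 2× right (reaching C), 2× down (reaching K) — 6 moves in all.
Check: all 7 open cells covered.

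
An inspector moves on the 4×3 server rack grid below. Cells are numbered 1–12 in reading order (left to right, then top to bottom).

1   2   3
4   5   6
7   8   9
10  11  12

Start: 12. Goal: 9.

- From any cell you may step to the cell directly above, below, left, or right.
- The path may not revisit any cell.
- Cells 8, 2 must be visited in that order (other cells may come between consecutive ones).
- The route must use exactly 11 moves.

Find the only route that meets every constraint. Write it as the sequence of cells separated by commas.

The waypoints must appear in the order 8, 2, with no cell reused.
Route from 12: left 2 to 10, up 1 to 7, right 1 to 8, up 1 to 5, left 1 to 4, up 1 to 1, right 2 to 3, down 2 to 9 — 11 moves in all.
Check: order respected (8 at step 4, 2 at step 8); 11 moves as required.

12, 11, 10, 7, 8, 5, 4, 1, 2, 3, 6, 9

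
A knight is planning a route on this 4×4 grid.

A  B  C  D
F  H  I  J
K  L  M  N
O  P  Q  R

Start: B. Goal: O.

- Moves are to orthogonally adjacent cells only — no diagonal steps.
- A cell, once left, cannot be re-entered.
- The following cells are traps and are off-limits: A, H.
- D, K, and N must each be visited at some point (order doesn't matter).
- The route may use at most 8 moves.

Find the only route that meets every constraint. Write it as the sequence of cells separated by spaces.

The budget equals the shortest possible length, so every move has to be on a shortest route through the required cells.
Route from B: right 2 to D, down 2 to N, left 3 to K, down 1 to O — 8 moves in all.
Check: all required cells visited; 8 ≤ 8 moves.

B C D J N M L K O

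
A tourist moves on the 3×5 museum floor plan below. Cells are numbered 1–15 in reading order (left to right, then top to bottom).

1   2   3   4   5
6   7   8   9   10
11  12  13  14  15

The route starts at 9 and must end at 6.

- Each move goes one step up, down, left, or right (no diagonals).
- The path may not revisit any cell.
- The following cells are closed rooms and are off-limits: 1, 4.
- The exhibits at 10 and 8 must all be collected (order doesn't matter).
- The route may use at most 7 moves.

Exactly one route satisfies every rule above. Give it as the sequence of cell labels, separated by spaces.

The 7-move cap with required stops at 10, 8 leaves no slack for detours.
Route from 9: right 1 to 10, down 1 to 15, left 2 to 13, up 1 to 8, left 2 to 6 — 7 moves in all.
Check: all required cells visited; 7 ≤ 7 moves.

9 10 15 14 13 8 7 6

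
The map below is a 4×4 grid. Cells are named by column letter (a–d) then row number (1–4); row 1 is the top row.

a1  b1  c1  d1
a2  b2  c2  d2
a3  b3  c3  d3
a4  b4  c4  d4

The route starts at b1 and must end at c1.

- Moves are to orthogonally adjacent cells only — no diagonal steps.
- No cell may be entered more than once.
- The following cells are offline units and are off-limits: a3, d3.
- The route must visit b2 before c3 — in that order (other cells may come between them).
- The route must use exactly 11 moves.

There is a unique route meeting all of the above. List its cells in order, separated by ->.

The waypoints must appear in the order b2, c3, with no cell reused.
Route from b1: left to a1, down to a2, right to b2, 2× down (reaching b4), right to c4, 2× up (reaching c2), right to d2, up to d1, left to c1 — 11 moves in all.
Check: order respected (b2 at step 3, c3 at step 7); 11 moves as required.

b1 -> a1 -> a2 -> b2 -> b3 -> b4 -> c4 -> c3 -> c2 -> d2 -> d1 -> c1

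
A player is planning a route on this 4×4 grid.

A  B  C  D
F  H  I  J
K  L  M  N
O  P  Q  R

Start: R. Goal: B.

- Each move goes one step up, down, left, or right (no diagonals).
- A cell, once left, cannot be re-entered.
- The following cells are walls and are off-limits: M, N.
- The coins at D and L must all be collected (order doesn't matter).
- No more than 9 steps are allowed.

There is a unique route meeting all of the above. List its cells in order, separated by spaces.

R Q P L H I J D C B

Any route must reach D and L and still end at B within 9 moves, so the order of the required stops is forced.
Route from R: left 2 to P, up 2 to H, right 2 to J, up 1 to D, left 2 to B — 9 moves in all.
Check: all required cells visited; 9 ≤ 9 moves.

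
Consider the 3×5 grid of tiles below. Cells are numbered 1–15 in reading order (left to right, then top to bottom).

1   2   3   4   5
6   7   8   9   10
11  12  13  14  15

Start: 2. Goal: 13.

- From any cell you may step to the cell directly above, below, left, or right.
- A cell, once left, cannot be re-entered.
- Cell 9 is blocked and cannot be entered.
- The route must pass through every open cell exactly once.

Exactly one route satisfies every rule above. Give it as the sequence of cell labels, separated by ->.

2 -> 1 -> 6 -> 11 -> 12 -> 7 -> 8 -> 3 -> 4 -> 5 -> 10 -> 15 -> 14 -> 13

Need to visit all 14 open cells exactly once, starting at 2 and ending at 13.
Cell 1 has only two open neighbours (6 and 2), so the path must pass straight through it: one of those is the cell it's entered from and the other is where it exits.
Route from 2: left 1 to 1, down 2 to 11, right 1 to 12, up 1 to 7, right 1 to 8, up 1 to 3, right 2 to 5, down 2 to 15, left 2 to 13 — 13 moves in all.
Check: all 14 open cells covered.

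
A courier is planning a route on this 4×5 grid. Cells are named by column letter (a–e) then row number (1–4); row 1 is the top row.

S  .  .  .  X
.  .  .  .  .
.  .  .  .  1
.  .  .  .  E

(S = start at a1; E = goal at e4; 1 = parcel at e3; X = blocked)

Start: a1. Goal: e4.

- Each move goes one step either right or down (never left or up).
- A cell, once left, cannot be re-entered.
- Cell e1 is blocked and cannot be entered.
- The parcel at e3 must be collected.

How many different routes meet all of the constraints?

A right/down-only route from a1 to e4 makes exactly 3 down-moves and 4 right-moves in some order.
With no other constraints that would be C(7,3) = 35 routes.
Split at e3 and multiply the segment counts (each segment already excludes blocked cells): a1→e3: 14; e3→e4: 1; product = 14.
That gives 14 routes.

14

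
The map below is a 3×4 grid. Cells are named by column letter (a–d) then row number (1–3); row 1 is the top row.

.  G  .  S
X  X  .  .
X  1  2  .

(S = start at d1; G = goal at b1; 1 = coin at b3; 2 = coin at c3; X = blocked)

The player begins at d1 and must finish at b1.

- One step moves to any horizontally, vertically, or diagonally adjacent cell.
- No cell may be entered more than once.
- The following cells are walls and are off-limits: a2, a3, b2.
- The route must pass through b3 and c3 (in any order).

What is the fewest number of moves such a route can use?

Any route passes through b3 and c3 in some order between d1 and b1. Summing Chebyshev distances along each leg and taking the cheapest ordering (d1 → b3 → c3 → b1) gives a lower bound of 2 + 1 + 2 = 5 moves.
A route of 5 moves achieves this: d1 → d2 → c3 → b3 → c2 → b1.
Since 5 matches the lower bound, it is optimal.

5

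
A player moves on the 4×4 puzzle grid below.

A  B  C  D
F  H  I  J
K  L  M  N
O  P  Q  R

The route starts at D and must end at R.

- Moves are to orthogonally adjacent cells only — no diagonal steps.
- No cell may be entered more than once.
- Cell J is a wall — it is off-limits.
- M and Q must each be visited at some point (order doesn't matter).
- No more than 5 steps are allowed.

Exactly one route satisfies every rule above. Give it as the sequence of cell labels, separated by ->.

Any route must reach M and Q and still end at R within 5 moves, so the order of the required stops is forced.
Route from D: left to C, 3× down (reaching Q), right to R — 5 moves in all.
Check: all required cells visited; 5 ≤ 5 moves.

D -> C -> I -> M -> Q -> R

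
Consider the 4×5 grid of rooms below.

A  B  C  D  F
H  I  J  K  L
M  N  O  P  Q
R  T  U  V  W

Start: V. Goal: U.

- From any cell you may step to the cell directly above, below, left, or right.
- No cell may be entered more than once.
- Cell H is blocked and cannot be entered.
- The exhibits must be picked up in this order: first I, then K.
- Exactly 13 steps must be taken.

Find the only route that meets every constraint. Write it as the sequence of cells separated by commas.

The waypoints must appear in the order I, K, with no cell reused.
Route from V: right to W, 3× up (reaching F), 3× left (reaching B), down to I, 2× right (reaching K), down to P, left to O, down to U — 13 moves in all.
Check: order respected (I at step 8, K at step 10); 13 moves as required.

V, W, Q, L, F, D, C, B, I, J, K, P, O, U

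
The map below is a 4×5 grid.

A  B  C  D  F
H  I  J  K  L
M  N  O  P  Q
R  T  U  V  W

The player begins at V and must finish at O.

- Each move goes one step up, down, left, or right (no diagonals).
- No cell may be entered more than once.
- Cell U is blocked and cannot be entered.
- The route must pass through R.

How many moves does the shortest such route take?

Any route passes through R somewhere between V and O. Summing Manhattan distances along the two legs (V → R → O) gives a lower bound of 3 + 3 = 6 moves.
That bound ignores the blocked cells. Measuring each leg by the fewest moves that actually steer around them (V→R: 5; R→O: 3) raises the lower bound to 8.
The shortest route satisfying every rule uses 10 moves: V → P → K → J → I → H → M → R → T → N → O.
The bound of 8 isn't tight here; checking systematically, no route of length 8 through 9 satisfies every constraint, so 10 is the minimum.

10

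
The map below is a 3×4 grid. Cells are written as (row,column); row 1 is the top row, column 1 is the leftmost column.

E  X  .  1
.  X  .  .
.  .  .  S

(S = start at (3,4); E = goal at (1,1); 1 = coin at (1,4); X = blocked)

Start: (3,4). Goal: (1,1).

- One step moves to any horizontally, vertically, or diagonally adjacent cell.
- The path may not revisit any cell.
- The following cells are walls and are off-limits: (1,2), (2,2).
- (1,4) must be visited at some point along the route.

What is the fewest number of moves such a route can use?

6

Any route passes through (1,4) somewhere between (3,4) and (1,1). Summing Chebyshev distances along the two legs ((3,4) → (1,4) → (1,1)) gives a lower bound of 2 + 3 = 5 moves.
That bound ignores the blocked cells. Measuring each leg by the fewest moves that actually steer around them ((3,4)→(1,4): 2; (1,4)→(1,1): 4) raises the lower bound to 6.
A route of 6 moves exists: (3,4) → (2,4) → (1,4) → (2,3) → (3,2) → (2,1) → (1,1).
Since 6 matches that lower bound, it is optimal.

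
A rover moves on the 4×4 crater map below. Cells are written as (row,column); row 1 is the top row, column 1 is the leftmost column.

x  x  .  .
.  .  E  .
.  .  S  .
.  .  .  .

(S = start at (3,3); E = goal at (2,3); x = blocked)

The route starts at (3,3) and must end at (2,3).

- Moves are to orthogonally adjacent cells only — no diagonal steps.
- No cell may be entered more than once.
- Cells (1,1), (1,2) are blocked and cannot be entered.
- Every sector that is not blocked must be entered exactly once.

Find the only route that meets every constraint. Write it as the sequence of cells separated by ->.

Need to visit all 14 open cells exactly once, starting at (3,3) and ending at (2,3).
Cell (1,4) has only two open neighbours ((2,4) and (1,3)), so the path must pass straight through it: one of those is the cell it's entered from and the other is where it exits.
Route from (3,3): left to (3,2), up to (2,2), left to (2,1), 2× down (reaching (4,1)), 3× right (reaching (4,4)), 3× up (reaching (1,4)), left to (1,3), down to (2,3) — 13 moves in all.
Check: all 14 open cells covered.

(3,3) -> (3,2) -> (2,2) -> (2,1) -> (3,1) -> (4,1) -> (4,2) -> (4,3) -> (4,4) -> (3,4) -> (2,4) -> (1,4) -> (1,3) -> (2,3)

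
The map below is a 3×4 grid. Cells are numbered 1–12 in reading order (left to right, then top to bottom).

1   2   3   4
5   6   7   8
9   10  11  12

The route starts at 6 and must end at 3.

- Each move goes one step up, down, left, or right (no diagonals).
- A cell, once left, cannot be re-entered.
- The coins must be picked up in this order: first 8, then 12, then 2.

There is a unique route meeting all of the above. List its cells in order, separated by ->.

The waypoints must appear in the order 8, 12, 2, with no cell reused.
Route from 6: 2× right (reaching 8), down to 12, 3× left (reaching 9), 2× up (reaching 1), 2× right (reaching 3) — 10 moves in all.
Check: order respected (8 at step 2, 12 at step 3, 2 at step 9).

6 -> 7 -> 8 -> 12 -> 11 -> 10 -> 9 -> 5 -> 1 -> 2 -> 3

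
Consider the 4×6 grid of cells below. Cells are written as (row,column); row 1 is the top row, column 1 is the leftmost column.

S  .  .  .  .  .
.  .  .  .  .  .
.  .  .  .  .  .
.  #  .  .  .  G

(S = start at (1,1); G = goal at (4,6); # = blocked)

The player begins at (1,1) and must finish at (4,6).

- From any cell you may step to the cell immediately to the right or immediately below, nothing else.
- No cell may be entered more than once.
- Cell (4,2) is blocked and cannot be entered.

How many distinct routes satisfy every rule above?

52

A right/down-only route from (1,1) to (4,6) makes exactly 3 down-moves and 5 right-moves in some order.
With no other constraints that would be C(8,3) = 56 routes.
Subtract routes through each blocked cell (inclusion–exclusion for overlaps): − through (4,2): 4 → 52.
That gives 52 routes.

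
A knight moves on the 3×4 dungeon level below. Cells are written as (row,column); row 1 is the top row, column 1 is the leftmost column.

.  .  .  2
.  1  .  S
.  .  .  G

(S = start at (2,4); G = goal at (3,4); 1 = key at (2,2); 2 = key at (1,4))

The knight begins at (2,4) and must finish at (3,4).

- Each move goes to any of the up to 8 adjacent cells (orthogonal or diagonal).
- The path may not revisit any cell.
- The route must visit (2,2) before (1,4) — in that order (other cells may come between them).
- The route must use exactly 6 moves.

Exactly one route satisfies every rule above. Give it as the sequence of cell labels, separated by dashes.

(2,4) - (3,3) - (2,2) - (1,3) - (1,4) - (2,3) - (3,4)

The waypoints must appear in the order (2,2), (1,4), with no cell reused.
Route from (2,4): down-left 1 to (3,3), up-left 1 to (2,2), up-right 1 to (1,3), right 1 to (1,4), down-left 1 to (2,3), down-right 1 to (3,4) — 6 moves in all.
Check: order respected (1 at step 2, 2 at step 4); 6 moves as required.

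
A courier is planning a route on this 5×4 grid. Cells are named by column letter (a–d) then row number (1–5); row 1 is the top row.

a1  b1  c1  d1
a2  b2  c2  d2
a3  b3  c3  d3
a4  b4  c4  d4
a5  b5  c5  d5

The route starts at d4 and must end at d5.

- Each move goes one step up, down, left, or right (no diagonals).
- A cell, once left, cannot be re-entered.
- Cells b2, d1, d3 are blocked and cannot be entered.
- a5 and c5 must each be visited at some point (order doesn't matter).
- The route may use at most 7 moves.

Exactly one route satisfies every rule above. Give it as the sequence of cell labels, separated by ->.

Any route must reach a5 and c5 and still end at d5 within 7 moves, so the order of the required stops is forced.
Route from d4: left 3 to a4, down 1 to a5, right 3 to d5 — 7 moves in all.
Check: all required cells visited; 7 ≤ 7 moves.

d4 -> c4 -> b4 -> a4 -> a5 -> b5 -> c5 -> d5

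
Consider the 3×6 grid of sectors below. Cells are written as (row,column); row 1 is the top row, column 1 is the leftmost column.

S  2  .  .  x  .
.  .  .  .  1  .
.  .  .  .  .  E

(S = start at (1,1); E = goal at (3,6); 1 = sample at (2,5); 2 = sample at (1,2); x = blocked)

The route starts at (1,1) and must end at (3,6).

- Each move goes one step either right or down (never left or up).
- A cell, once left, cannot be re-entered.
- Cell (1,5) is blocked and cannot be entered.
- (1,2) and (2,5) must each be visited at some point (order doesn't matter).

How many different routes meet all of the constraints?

A right/down-only route from (1,1) to (3,6) makes exactly 2 down-moves and 5 right-moves in some order.
With no other constraints that would be C(7,2) = 21 routes.
A monotone route can only reach the required cells in the order (1,2), (2,5), so split there and multiply the segment counts (each segment already excludes blocked cells): (1,1)→(1,2): 1; (1,2)→(2,5): 3; (2,5)→(3,6): 2; product = 6.
That gives 6 routes.

6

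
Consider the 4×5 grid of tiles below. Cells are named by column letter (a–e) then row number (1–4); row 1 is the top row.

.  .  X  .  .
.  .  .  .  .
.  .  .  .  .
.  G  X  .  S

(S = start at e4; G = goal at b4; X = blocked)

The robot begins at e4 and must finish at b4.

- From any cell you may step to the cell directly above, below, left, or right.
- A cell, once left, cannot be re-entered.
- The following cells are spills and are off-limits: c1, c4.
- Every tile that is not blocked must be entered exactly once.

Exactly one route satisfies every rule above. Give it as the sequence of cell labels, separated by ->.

Need to visit all 18 open cells exactly once, starting at e4 and ending at b4.
Route from e4: left 1 to d4, up 1 to d3, right 1 to e3, up 2 to e1, left 1 to d1, down 1 to d2, left 1 to c2, down 1 to c3, left 1 to b3, up 2 to b1, left 1 to a1, down 3 to a4, right 1 to b4 — 17 moves in all.
Check: all 18 open cells covered.

e4 -> d4 -> d3 -> e3 -> e2 -> e1 -> d1 -> d2 -> c2 -> c3 -> b3 -> b2 -> b1 -> a1 -> a2 -> a3 -> a4 -> b4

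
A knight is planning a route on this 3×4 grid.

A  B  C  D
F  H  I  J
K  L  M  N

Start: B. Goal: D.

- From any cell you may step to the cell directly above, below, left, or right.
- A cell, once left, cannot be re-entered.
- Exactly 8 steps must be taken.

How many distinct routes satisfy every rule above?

14

Need simple routes of exactly 8 moves from B to D (Manhattan distance 2, so 3 moves are spent on a detour and 3 undoing it).
Branch systematically from the start, pruning whenever the remaining move budget drops below the Manhattan distance to D or differs from it in parity. Grouping the completions by first move — via H: 4; via A: 9; via C: 1 — and summing: 4 + 9 + 1 = 14.
That gives 14 routes.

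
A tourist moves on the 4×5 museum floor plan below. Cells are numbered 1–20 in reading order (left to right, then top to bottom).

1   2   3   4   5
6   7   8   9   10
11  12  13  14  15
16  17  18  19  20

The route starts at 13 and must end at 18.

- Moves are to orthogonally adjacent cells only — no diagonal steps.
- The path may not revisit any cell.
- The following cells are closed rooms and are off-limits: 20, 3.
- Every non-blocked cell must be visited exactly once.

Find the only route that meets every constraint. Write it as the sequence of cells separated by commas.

13, 12, 17, 16, 11, 6, 1, 2, 7, 8, 9, 4, 5, 10, 15, 14, 19, 18

Need to visit all 18 open cells exactly once, starting at 13 and ending at 18.
Cell 15 has only two open neighbours (10 and 14), so the path must pass straight through it: one of those is the cell it's entered from and the other is where it exits.
Route from 13: left 1 to 12, down 1 to 17, left 1 to 16, up 3 to 1, right 1 to 2, down 1 to 7, right 2 to 9, up 1 to 4, right 1 to 5, down 2 to 15, left 1 to 14, down 1 to 19, left 1 to 18 — 17 moves in all.
Check: all 18 open cells covered.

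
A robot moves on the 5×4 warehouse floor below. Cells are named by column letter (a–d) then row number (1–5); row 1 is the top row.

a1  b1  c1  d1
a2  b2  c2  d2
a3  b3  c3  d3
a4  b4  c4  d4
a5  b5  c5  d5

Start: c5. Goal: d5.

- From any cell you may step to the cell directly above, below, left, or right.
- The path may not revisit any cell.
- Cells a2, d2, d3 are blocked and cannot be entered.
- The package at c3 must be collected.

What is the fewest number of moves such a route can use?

Any route passes through c3 somewhere between c5 and d5. Summing Manhattan distances along the two legs (c5 → c3 → d5) gives a lower bound of 2 + 3 = 5 moves.
The shortest route satisfying every rule uses 7 moves: c5 → b5 → b4 → b3 → c3 → c4 → d4 → d5.
The bound of 5 isn't tight here; checking systematically, no route of length 5 through 6 satisfies every constraint, so 7 is the minimum.

7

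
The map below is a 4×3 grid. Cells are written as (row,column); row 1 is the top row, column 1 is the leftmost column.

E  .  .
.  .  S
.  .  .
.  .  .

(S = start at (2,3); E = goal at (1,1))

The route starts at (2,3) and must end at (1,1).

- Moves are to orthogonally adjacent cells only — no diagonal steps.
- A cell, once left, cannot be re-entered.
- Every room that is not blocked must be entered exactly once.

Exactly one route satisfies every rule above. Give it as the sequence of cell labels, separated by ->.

Need to visit all 12 open cells exactly once, starting at (2,3) and ending at (1,1).
Cell (4,1) has only two open neighbours ((3,1) and (4,2)), so the path must pass straight through it: one of those is the cell it's entered from and the other is where it exits.
Route from (2,3): up to (1,3), left to (1,2), 2× down (reaching (3,2)), right to (3,3), down to (4,3), 2× left (reaching (4,1)), 3× up (reaching (1,1)) — 11 moves in all.
Check: all 12 open cells covered.

(2,3) -> (1,3) -> (1,2) -> (2,2) -> (3,2) -> (3,3) -> (4,3) -> (4,2) -> (4,1) -> (3,1) -> (2,1) -> (1,1)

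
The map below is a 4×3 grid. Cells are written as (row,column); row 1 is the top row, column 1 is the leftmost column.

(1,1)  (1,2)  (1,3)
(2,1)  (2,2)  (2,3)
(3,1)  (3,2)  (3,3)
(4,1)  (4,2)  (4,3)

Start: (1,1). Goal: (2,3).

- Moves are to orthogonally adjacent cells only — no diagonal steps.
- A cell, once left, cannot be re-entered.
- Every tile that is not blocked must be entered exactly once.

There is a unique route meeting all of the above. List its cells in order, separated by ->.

Need to visit all 12 open cells exactly once, starting at (1,1) and ending at (2,3).
Cell (4,1) has only two open neighbours ((3,1) and (4,2)), so the path must pass straight through it: one of those is the cell it's entered from and the other is where it exits.
Route from (1,1): down 3 to (4,1), right 2 to (4,3), up 1 to (3,3), left 1 to (3,2), up 2 to (1,2), right 1 to (1,3), down 1 to (2,3) — 11 moves in all.
Check: all 12 open cells covered.

(1,1) -> (2,1) -> (3,1) -> (4,1) -> (4,2) -> (4,3) -> (3,3) -> (3,2) -> (2,2) -> (1,2) -> (1,3) -> (2,3)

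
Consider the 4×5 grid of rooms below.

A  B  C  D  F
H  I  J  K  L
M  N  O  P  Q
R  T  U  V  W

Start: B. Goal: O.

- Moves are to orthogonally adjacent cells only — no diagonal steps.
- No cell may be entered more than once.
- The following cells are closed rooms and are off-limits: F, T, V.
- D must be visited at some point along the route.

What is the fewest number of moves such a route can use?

5

Any route passes through D somewhere between B and O. Summing Manhattan distances along the two legs (B → D → O) gives a lower bound of 2 + 3 = 5 moves.
A route of 5 moves achieves this: B → C → D → K → P → O.
Since 5 matches the lower bound, it is optimal.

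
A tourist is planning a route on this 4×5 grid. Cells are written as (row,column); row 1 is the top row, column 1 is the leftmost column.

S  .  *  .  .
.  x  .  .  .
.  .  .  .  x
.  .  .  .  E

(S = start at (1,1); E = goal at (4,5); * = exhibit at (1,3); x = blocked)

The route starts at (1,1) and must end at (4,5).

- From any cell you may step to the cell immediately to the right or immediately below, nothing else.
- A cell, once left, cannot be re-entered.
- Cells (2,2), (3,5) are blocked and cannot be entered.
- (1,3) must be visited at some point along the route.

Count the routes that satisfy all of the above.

4

A right/down-only route from (1,1) to (4,5) makes exactly 3 down-moves and 4 right-moves in some order.
With no other constraints that would be C(7,3) = 35 routes.
Split at (1,3) and multiply the segment counts (each segment already excludes blocked cells): (1,1)→(1,3): 1; (1,3)→(4,5): 4; product = 4.
That gives 4 routes.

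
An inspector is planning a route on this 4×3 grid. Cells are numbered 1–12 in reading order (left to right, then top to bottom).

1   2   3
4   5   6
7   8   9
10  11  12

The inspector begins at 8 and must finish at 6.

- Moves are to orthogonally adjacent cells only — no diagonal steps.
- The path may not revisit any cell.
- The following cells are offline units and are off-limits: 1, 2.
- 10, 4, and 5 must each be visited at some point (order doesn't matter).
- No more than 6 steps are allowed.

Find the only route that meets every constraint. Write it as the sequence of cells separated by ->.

The 6-move cap with required stops at 10, 4, 5 leaves no slack for detours.
Route from 8: down to 11, left to 10, 2× up (reaching 4), 2× right (reaching 6) — 6 moves in all.
Check: all required cells visited; 6 ≤ 6 moves.

8 -> 11 -> 10 -> 7 -> 4 -> 5 -> 6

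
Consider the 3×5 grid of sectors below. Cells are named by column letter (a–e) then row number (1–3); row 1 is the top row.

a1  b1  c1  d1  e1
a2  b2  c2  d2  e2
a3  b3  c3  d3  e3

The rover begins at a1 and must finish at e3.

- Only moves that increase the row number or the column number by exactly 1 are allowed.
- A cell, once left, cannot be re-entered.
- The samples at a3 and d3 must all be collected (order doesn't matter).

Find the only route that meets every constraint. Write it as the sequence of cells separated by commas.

Moves only go right or down, so the column and row indices never decrease.
Route from a1: down 2 to a3, right 4 to e3 — 6 moves in all.
Check: all required cells visited.

a1, a2, a3, b3, c3, d3, e3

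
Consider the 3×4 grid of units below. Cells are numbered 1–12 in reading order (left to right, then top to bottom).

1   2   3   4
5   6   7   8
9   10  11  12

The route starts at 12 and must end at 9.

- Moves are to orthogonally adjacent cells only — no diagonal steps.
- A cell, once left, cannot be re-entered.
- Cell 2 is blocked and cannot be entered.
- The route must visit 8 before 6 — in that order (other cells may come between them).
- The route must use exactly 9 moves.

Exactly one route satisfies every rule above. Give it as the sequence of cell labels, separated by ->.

12 -> 8 -> 4 -> 3 -> 7 -> 11 -> 10 -> 6 -> 5 -> 9

The waypoints must appear in the order 8, 6, with no cell reused.
Route from 12: up 2 to 4, left 1 to 3, down 2 to 11, left 1 to 10, up 1 to 6, left 1 to 5, down 1 to 9 — 9 moves in all.
Check: order respected (8 at step 1, 6 at step 7); 9 moves as required.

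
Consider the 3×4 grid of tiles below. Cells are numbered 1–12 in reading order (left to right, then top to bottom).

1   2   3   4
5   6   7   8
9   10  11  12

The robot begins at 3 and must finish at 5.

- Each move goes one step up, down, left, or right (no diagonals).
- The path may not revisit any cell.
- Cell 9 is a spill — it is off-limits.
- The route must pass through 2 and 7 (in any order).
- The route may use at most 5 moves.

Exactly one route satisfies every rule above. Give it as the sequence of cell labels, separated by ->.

3 -> 7 -> 6 -> 2 -> 1 -> 5

The budget equals the shortest possible length, so every move has to be on a shortest route through the required cells.
Route from 3: down 1 to 7, left 1 to 6, up 1 to 2, left 1 to 1, down 1 to 5 — 5 moves in all.
Check: all required cells visited; 5 ≤ 5 moves.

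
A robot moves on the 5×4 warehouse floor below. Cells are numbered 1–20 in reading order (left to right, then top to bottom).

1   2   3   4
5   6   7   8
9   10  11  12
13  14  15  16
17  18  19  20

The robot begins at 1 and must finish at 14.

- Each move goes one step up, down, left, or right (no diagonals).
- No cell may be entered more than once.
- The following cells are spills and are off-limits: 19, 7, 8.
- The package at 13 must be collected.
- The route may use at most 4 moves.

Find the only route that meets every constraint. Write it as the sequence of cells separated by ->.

1 -> 5 -> 9 -> 13 -> 14

The 4-move cap with required stops at 13 leaves no slack for detours.
Route from 1: 3× down (reaching 13), right to 14 — 4 moves in all.
Check: all required cells visited; 4 ≤ 4 moves.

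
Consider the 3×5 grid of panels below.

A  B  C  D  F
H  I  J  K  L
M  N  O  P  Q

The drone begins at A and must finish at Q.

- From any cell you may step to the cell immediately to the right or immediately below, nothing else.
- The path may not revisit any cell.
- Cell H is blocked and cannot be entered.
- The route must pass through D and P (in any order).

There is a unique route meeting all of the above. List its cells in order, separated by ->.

Moves only go right or down, so the column and row indices never decrease.
Route from A: right 3 to D, down 2 to P, right 1 to Q — 6 moves in all.
Check: all required cells visited.

A -> B -> C -> D -> K -> P -> Q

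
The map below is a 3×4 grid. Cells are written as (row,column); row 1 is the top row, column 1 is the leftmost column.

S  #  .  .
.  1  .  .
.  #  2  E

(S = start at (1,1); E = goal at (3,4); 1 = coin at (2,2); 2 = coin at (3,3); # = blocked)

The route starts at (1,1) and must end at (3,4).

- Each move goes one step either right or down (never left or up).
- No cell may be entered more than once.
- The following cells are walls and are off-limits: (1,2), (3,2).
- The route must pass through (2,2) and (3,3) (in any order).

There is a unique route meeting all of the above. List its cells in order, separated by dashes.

Moves only go right or down, so the column and row indices never decrease.
Route from (1,1): down to (2,1), 2× right (reaching (2,3)), down to (3,3), right to (3,4) — 5 moves in all.
Check: all required cells visited.

(1,1) - (2,1) - (2,2) - (2,3) - (3,3) - (3,4)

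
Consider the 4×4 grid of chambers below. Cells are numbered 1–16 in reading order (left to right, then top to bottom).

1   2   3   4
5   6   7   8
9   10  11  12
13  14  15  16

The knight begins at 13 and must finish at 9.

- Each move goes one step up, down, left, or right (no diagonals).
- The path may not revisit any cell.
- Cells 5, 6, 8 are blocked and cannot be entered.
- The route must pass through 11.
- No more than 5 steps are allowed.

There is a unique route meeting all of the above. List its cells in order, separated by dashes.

13 - 14 - 15 - 11 - 10 - 9

Any route must reach 11 and still end at 9 within 5 moves, so the order of the required stops is forced.
Route from 13: right 2 to 15, up 1 to 11, left 2 to 9 — 5 moves in all.
Check: all required cells visited; 5 ≤ 5 moves.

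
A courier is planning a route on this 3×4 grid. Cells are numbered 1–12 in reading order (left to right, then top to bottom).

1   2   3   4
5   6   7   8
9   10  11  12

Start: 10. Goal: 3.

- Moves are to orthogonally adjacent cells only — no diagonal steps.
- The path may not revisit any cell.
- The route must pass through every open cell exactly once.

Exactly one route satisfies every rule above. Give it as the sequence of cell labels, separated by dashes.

Need to visit all 12 open cells exactly once, starting at 10 and ending at 3.
Cell 12 has only two open neighbours (8 and 11), so the path must pass straight through it: one of those is the cell it's entered from and the other is where it exits.
Route from 10: left 1 to 9, up 2 to 1, right 1 to 2, down 1 to 6, right 1 to 7, down 1 to 11, right 1 to 12, up 2 to 4, left 1 to 3 — 11 moves in all.
Check: all 12 open cells covered.

10 - 9 - 5 - 1 - 2 - 6 - 7 - 11 - 12 - 8 - 4 - 3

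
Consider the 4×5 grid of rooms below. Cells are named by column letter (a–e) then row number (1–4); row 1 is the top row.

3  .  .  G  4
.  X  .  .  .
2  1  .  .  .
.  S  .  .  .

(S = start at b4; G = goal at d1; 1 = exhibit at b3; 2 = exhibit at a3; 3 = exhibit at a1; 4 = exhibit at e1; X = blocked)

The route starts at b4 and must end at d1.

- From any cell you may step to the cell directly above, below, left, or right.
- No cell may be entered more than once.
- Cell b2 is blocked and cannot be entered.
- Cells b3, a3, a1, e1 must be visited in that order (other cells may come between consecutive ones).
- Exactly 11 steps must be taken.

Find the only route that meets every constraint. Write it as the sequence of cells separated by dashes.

The waypoints must appear in the order b3, a3, a1, e1, with no cell reused.
Route from b4: up 1 to b3, left 1 to a3, up 2 to a1, right 2 to c1, down 1 to c2, right 2 to e2, up 1 to e1, left 1 to d1 — 11 moves in all.
Check: order respected (1 at step 1, 2 at step 2, 3 at step 4, 4 at step 10); 11 moves as required.

b4 - b3 - a3 - a2 - a1 - b1 - c1 - c2 - d2 - e2 - e1 - d1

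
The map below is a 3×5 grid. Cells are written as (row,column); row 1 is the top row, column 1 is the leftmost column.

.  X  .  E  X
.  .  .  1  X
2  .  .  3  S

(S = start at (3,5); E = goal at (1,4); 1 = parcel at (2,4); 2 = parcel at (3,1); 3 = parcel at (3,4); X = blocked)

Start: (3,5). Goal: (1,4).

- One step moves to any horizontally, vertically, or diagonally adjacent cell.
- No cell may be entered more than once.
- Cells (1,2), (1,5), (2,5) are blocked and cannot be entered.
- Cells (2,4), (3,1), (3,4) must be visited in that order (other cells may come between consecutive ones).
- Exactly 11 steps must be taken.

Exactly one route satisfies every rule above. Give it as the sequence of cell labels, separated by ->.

The waypoints must appear in the order (2,4), (3,1), (3,4), with no cell reused.
Route from (3,5): up-left 2 to (1,3), down-left 1 to (2,2), up-left 1 to (1,1), down 2 to (3,1), right 3 to (3,4), up-left 1 to (2,3), up-right 1 to (1,4) — 11 moves in all.
Check: order respected (1 at step 1, 2 at step 6, 3 at step 9); 11 moves as required.

(3,5) -> (2,4) -> (1,3) -> (2,2) -> (1,1) -> (2,1) -> (3,1) -> (3,2) -> (3,3) -> (3,4) -> (2,3) -> (1,4)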